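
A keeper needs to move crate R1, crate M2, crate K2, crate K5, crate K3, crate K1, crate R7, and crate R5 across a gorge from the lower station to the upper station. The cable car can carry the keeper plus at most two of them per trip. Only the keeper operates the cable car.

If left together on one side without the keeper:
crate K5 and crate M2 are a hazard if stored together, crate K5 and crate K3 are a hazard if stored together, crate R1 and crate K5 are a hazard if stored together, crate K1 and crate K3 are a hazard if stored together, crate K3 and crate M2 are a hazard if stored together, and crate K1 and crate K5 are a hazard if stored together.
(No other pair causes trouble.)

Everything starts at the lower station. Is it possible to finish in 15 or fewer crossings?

Yes — this plan uses 13 crossings (≤ 15):
1. Keeper goes to the upper station with crate K3 and crate K5.
2. Keeper goes back to the lower station with crate K5.
3. Keeper goes to the upper station with crate K5 and crate R1.
4. Keeper goes back to the lower station with crate K5.
5. Keeper goes to the upper station with crate K1 and crate M2.
6. Keeper goes back to the lower station with crate K3.
7. Keeper goes to the upper station with crate K2 and crate K5.
8. Keeper goes back to the lower station with crate K5.
9. Keeper goes to the upper station with crate K5 and crate R7.
10. Keeper goes back to the lower station with crate K5.
11. Keeper goes to the upper station with crate K5 and crate R5.
12. Keeper goes back to the lower station with crate K5.
13. Keeper goes to the upper station with crate K3 and crate K5.

Yes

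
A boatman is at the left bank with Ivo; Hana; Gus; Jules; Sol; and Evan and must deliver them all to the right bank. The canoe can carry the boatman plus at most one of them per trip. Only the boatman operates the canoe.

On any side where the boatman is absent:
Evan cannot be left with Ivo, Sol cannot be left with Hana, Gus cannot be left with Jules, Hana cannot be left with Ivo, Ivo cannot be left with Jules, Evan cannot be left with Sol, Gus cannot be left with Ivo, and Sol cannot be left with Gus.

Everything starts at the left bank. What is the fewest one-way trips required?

impossible

Whatever the first load, the items left behind include a forbidden pair without the boatman. No opening move is safe, so no plan exists.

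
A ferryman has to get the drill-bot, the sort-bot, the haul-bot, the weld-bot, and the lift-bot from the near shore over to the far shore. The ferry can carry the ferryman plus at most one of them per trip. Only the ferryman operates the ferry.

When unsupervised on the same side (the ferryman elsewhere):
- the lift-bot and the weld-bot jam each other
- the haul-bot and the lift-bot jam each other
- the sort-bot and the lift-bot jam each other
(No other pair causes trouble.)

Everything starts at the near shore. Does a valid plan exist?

No

Following every safe sequence of crossings from the start, the most of the 5 that can be at the far shore as the ferry arrives there on crossings 1, 3, 5 is 1, 2, 3 respectively; the best ever achieved is 3 of 5.
From crossing 7 on, no configuration arises that was not already reachable earlier: only 18 distinct safe configurations (who is on which side, and where the ferry is) can ever be reached, none of them has everyone across, and every continuation just revisits them. So no valid plan exists.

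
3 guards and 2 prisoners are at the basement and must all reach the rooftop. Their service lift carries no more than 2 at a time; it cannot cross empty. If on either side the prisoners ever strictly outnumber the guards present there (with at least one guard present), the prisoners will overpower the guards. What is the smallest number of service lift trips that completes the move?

Counting alone: each trip to the rooftop takes at most 2 across and each return brings at least 1 back, so after t trips out (and t−1 returns) at most 2t − (t−1) of the 5 are across; that first reaches 5 at t = 4, so at least 7 crossings are needed.
The plan below uses exactly 7 crossings, so it is optimal:
1. 2 prisoners → the rooftop.  (the basement: 3G 0P; the rooftop: 0G 2P)
2. 1 prisoner ← the basement.  (the basement: 3G 1P; the rooftop: 0G 1P)
3. 2 guards → the rooftop.  (the basement: 1G 1P; the rooftop: 2G 1P)
4. 1 guard ← the basement.  (the basement: 2G 1P; the rooftop: 1G 1P)
5. 1 guard and 1 prisoner → the rooftop.  (the basement: 1G 0P; the rooftop: 2G 2P)
6. 1 prisoner ← the basement.  (the basement: 1G 1P; the rooftop: 2G 1P)
7. 1 guard and 1 prisoner → the rooftop.  (the basement: 0G 0P; the rooftop: 3G 2P)

7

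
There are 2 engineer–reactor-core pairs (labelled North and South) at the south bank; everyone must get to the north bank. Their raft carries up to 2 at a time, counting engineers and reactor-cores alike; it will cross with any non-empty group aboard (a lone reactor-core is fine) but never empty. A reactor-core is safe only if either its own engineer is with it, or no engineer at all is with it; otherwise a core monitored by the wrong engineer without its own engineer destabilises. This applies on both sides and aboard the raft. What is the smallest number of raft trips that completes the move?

5

Counting alone: each trip to the north bank takes at most 2 across and each return brings at least 1 back, so after t trips out (and t−1 returns) at most 2t − (t−1) of the 4 are across; that first reaches 4 at t = 3, so at least 5 crossings are needed.
The plan below uses exactly 5 crossings, so it is optimal:
1. engineer North and reactor-core North cross → the north bank.
2. engineer North crosses ← the south bank.
3. engineer North and engineer South cross → the north bank.
4. engineer South crosses ← the south bank.
5. engineer South and reactor-core South cross → the north bank.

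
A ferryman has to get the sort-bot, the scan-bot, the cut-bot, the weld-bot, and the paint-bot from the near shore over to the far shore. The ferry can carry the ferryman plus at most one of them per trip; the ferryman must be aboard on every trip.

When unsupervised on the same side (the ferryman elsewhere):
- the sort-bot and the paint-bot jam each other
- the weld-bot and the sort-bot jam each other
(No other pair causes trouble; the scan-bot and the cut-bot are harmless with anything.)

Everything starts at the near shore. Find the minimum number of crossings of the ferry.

Counting alone: the ferryman can take at most 1 across per trip to the far shore, so moving all 5 needs at least 5 loaded trips out, with a return between consecutive ones — at least 9 crossings.
The safety rule pushes this higher. Following every safe sequence of crossings, the most of the 5 that can be at the far shore as the ferry arrives there on crossing 9 is 4 — never all 5.
So no plan with fewer than 11 crossings exists, and this one achieves 11:
1. Ferryman goes to the far shore with the sort-bot.  [the near shore: the cut-bot, the paint-bot, the scan-bot, the weld-bot | the far shore: the sort-bot]
2. Ferryman goes back to the near shore alone.  [the near shore: the cut-bot, the paint-bot, the scan-bot, the weld-bot | the far shore: the sort-bot]
3. Ferryman goes to the far shore with the scan-bot.  [the near shore: the cut-bot, the paint-bot, the weld-bot | the far shore: the scan-bot, the sort-bot]
4. Ferryman goes back to the near shore alone.  [the near shore: the cut-bot, the paint-bot, the weld-bot | the far shore: the scan-bot, the sort-bot]
5. Ferryman goes to the far shore with the cut-bot.  [the near shore: the paint-bot, the weld-bot | the far shore: the cut-bot, the scan-bot, the sort-bot]
6. Ferryman goes back to the near shore alone.  [the near shore: the paint-bot, the weld-bot | the far shore: the cut-bot, the scan-bot, the sort-bot]
7. Ferryman goes to the far shore with the weld-bot.  [the near shore: the paint-bot | the far shore: the cut-bot, the scan-bot, the sort-bot, the weld-bot]
8. Ferryman goes back to the near shore with the sort-bot.  [the near shore: the paint-bot, the sort-bot | the far shore: the cut-bot, the scan-bot, the weld-bot]
9. Ferryman goes to the far shore with the paint-bot.  [the near shore: the sort-bot | the far shore: the cut-bot, the paint-bot, the scan-bot, the weld-bot]
10. Ferryman goes back to the near shore alone.  [the near shore: the sort-bot | the far shore: the cut-bot, the paint-bot, the scan-bot, the weld-bot]
11. Ferryman goes to the far shore with the sort-bot.  [the near shore: — | the far shore: the cut-bot, the paint-bot, the scan-bot, the sort-bot, the weld-bot]

11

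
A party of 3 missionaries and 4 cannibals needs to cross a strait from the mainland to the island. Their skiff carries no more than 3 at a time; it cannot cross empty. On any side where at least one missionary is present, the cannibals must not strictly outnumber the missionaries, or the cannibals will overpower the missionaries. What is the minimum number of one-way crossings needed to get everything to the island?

impossible

The cannibals already outnumber the missionaries at the mainland before anyone moves, so the starting position itself is disallowed.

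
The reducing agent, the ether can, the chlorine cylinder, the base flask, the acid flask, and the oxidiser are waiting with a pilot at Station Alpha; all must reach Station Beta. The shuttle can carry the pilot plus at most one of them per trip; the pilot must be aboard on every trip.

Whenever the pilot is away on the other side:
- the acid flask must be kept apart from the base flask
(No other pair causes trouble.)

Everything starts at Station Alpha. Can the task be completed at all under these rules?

1. Pilot goes to Station Beta with the base flask.
2. Pilot goes back to Station Alpha alone.
3. Pilot goes to Station Beta with the reducing agent.
4. Pilot goes back to Station Alpha alone.
5. Pilot goes to Station Beta with the ether can.
6. Pilot goes back to Station Alpha alone.
7. Pilot goes to Station Beta with the chlorine cylinder.
8. Pilot goes back to Station Alpha alone.
9. Pilot goes to Station Beta with the oxidiser.
10. Pilot goes back to Station Alpha alone.
11. Pilot goes to Station Beta with the acid flask.

Yes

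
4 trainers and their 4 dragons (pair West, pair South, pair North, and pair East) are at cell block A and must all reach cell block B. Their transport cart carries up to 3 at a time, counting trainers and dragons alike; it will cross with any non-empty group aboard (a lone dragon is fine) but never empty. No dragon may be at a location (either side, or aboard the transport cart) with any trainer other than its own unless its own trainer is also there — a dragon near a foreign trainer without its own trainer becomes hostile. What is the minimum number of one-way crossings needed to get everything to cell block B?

Counting alone: each trip to cell block B takes at most 3 across and each return brings at least 1 back, so after t trips out (and t−1 returns) at most 3t − (t−1) of the 8 are across; that first reaches 8 at t = 4, so at least 7 crossings are needed.
The safety rule pushes this higher. Following every safe sequence of crossings, the most of the 8 that can be at cell block B as the transport cart arrives there on crossing 7 is 7 — never all 8.
So no plan with fewer than 9 crossings exists, and this one achieves 9:
1. dragon West and trainer West cross → cell block B.
2. trainer West crosses ← cell block A.
3. dragon South, trainer South, and trainer West cross → cell block B.
4. dragon West and trainer West cross ← cell block A.
5. trainer East, trainer North, and trainer West cross → cell block B.
6. dragon South crosses ← cell block A.
7. dragon South and dragon West cross → cell block B.
8. dragon West crosses ← cell block A.
9. dragon East, dragon North, and dragon West cross → cell block B.

9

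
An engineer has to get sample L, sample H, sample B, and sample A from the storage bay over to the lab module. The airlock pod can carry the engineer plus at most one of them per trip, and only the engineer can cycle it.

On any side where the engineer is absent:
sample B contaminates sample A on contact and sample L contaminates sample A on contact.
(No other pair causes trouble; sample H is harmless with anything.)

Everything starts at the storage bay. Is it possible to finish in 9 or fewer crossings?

Yes — this plan uses 9 crossings (≤ 9):
1. Engineer goes to the lab module with sample A.  [the storage bay: sample B, sample H, sample L | the lab module: sample A]
2. Engineer goes back to the storage bay alone.  [the storage bay: sample B, sample H, sample L | the lab module: sample A]
3. Engineer goes to the lab module with sample L.  [the storage bay: sample B, sample H | the lab module: sample A, sample L]
4. Engineer goes back to the storage bay with sample A.  [the storage bay: sample A, sample B, sample H | the lab module: sample L]
5. Engineer goes to the lab module with sample B.  [the storage bay: sample A, sample H | the lab module: sample B, sample L]
6. Engineer goes back to the storage bay alone.  [the storage bay: sample A, sample H | the lab module: sample B, sample L]
7. Engineer goes to the lab module with sample H.  [the storage bay: sample A | the lab module: sample B, sample H, sample L]
8. Engineer goes back to the storage bay alone.  [the storage bay: sample A | the lab module: sample B, sample H, sample L]
9. Engineer goes to the lab module with sample A.  [the storage bay: — | the lab module: sample A, sample B, sample H, sample L]

Yes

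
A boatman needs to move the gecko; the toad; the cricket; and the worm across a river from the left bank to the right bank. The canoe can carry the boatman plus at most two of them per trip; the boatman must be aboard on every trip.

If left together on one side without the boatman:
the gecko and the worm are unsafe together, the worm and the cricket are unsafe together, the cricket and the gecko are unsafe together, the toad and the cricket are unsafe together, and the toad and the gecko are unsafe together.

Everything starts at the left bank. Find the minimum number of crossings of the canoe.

5

Counting alone: the boatman can take at most 2 across per trip to the right bank, so moving all 4 needs at least 2 loaded trips out, with a return between consecutive ones — at least 3 crossings.
The safety rule pushes this higher. Following every safe sequence of crossings, the most of the 4 that can be at the right bank as the canoe arrives there on crossing 3 is 3 — never all 4.
So no plan with fewer than 5 crossings exists, and this one achieves 5:
1. Boatman goes to the right bank with the cricket and the gecko.
2. Boatman goes back to the left bank with the gecko.
3. Boatman goes to the right bank with the toad and the worm.
4. Boatman goes back to the left bank with the cricket.
5. Boatman goes to the right bank with the cricket and the gecko.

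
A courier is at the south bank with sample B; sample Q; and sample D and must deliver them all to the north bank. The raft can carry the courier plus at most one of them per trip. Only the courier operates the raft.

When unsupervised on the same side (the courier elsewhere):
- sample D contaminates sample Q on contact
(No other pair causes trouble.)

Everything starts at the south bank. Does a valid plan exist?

1. Courier goes to the north bank with sample Q.  [the south bank: sample B, sample D | the north bank: sample Q]
2. Courier goes back to the south bank alone.  [the south bank: sample B, sample D | the north bank: sample Q]
3. Courier goes to the north bank with sample B.  [the south bank: sample D | the north bank: sample B, sample Q]
4. Courier goes back to the south bank alone.  [the south bank: sample D | the north bank: sample B, sample Q]
5. Courier goes to the north bank with sample D.  [the south bank: — | the north bank: sample B, sample D, sample Q]

Yes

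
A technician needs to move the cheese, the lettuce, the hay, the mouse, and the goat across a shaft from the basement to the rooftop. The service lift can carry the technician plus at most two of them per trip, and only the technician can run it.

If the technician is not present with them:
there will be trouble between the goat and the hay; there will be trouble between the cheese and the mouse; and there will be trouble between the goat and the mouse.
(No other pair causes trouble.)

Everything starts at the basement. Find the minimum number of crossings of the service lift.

5

Counting alone: the technician can take at most 2 across per trip to the rooftop, so moving all 5 needs at least 3 loaded trips out, with a return between consecutive ones — at least 5 crossings.
The plan below uses exactly 5 crossings, so it is optimal:
1. Technician goes to the rooftop with the cheese and the goat.  [the basement: the hay, the lettuce, the mouse | the rooftop: the cheese, the goat]
2. Technician goes back to the basement alone.  [the basement: the hay, the lettuce, the mouse | the rooftop: the cheese, the goat]
3. Technician goes to the rooftop with the lettuce.  [the basement: the hay, the mouse | the rooftop: the cheese, the goat, the lettuce]
4. Technician goes back to the basement alone.  [the basement: the hay, the mouse | the rooftop: the cheese, the goat, the lettuce]
5. Technician goes to the rooftop with the hay and the mouse.  [the basement: — | the rooftop: the cheese, the goat, the hay, the lettuce, the mouse]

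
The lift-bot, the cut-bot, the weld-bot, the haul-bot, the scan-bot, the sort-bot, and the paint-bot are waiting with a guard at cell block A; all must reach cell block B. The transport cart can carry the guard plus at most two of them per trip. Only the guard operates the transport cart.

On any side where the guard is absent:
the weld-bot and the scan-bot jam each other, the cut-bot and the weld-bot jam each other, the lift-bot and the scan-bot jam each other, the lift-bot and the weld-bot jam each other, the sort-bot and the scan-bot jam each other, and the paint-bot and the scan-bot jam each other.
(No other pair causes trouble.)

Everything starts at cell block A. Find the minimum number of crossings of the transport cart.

11

Counting alone: the guard can take at most 2 across per trip to cell block B, so moving all 7 needs at least 4 loaded trips out, with a return between consecutive ones — at least 7 crossings.
The safety rule pushes this higher. Following every safe sequence of crossings, the most of the 7 that can be at cell block B as the transport cart arrives there on crossings 7, 9 is 5, 6 respectively — never all 7.
So no plan with fewer than 11 crossings exists, and this one achieves 11:
1. Guard goes to cell block B with the scan-bot and the weld-bot.
2. Guard goes back to cell block A with the weld-bot.
3. Guard goes to cell block B with the cut-bot and the lift-bot.
4. Guard goes back to cell block A with the lift-bot.
5. Guard goes to cell block B with the haul-bot and the lift-bot.
6. Guard goes back to cell block A with the lift-bot.
7. Guard goes to cell block B with the lift-bot and the sort-bot.
8. Guard goes back to cell block A with the scan-bot.
9. Guard goes to cell block B with the paint-bot and the weld-bot.
10. Guard goes back to cell block A with the weld-bot.
11. Guard goes to cell block B with the scan-bot and the weld-bot.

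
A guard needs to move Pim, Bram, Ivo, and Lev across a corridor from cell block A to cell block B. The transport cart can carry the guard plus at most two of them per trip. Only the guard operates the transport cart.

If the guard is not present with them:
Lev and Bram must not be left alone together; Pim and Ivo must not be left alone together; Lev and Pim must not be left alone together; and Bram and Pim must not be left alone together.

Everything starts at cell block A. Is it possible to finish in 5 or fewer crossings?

Yes

Yes — this plan uses 5 crossings (≤ 5):
1. Guard goes to cell block B with Bram and Pim.
2. Guard goes back to cell block A with Pim.
3. Guard goes to cell block B with Ivo and Pim.
4. Guard goes back to cell block A with Pim.
5. Guard goes to cell block B with Lev and Pim.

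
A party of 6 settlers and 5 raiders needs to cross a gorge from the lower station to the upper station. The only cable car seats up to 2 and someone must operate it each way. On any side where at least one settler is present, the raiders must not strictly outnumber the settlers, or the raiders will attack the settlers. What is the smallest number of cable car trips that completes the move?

19

Counting alone: each trip to the upper station takes at most 2 across and each return brings at least 1 back, so after t trips out (and t−1 returns) at most 2t − (t−1) of the 11 are across; that first reaches 11 at t = 10, so at least 19 crossings are needed.
The plan below uses exactly 19 crossings, so it is optimal:
1. 2 raiders → the upper station.  (the lower station: 6S 3R; the upper station: 0S 2R)
2. 1 raider ← the lower station.  (the lower station: 6S 4R; the upper station: 0S 1R)
3. 2 raiders → the upper station.  (the lower station: 6S 2R; the upper station: 0S 3R)
4. 1 raider ← the lower station.  (the lower station: 6S 3R; the upper station: 0S 2R)
5. 2 settlers → the upper station.  (the lower station: 4S 3R; the upper station: 2S 2R)
6. 1 raider ← the lower station.  (the lower station: 4S 4R; the upper station: 2S 1R)
7. 1 settler and 1 raider → the upper station.  (the lower station: 3S 3R; the upper station: 3S 2R)
8. 1 settler ← the lower station.  (the lower station: 4S 3R; the upper station: 2S 2R)
9. 1 settler and 1 raider → the upper station.  (the lower station: 3S 2R; the upper station: 3S 3R)
10. 1 raider ← the lower station.  (the lower station: 3S 3R; the upper station: 3S 2R)
11. 1 settler and 1 raider → the upper station.  (the lower station: 2S 2R; the upper station: 4S 3R)
12. 1 settler ← the lower station.  (the lower station: 3S 2R; the upper station: 3S 3R)
13. 1 settler and 1 raider → the upper station.  (the lower station: 2S 1R; the upper station: 4S 4R)
14. 1 raider ← the lower station.  (the lower station: 2S 2R; the upper station: 4S 3R)
15. 1 settler and 1 raider → the upper station.  (the lower station: 1S 1R; the upper station: 5S 4R)
16. 1 settler ← the lower station.  (the lower station: 2S 1R; the upper station: 4S 4R)
17. 1 settler and 1 raider → the upper station.  (the lower station: 1S 0R; the upper station: 5S 5R)
18. 1 raider ← the lower station.  (the lower station: 1S 1R; the upper station: 5S 4R)
19. 1 settler and 1 raider → the upper station.  (the lower station: 0S 0R; the upper station: 6S 5R)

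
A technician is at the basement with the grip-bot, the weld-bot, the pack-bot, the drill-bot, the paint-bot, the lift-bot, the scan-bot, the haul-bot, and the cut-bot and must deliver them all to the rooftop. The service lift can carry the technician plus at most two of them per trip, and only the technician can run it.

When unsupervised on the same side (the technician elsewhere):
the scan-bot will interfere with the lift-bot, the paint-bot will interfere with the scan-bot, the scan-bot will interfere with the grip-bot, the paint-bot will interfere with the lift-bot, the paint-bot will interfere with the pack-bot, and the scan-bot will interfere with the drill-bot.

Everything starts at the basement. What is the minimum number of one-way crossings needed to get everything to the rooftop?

15

Counting alone: the technician can take at most 2 across per trip to the rooftop, so moving all 9 needs at least 5 loaded trips out, with a return between consecutive ones — at least 9 crossings.
The safety rule pushes this higher. Following every safe sequence of crossings, the most of the 9 that can be at the rooftop as the service lift arrives there on crossings 9, 11, 13 is 6, 7, 8 respectively — never all 9.
So no plan with fewer than 15 crossings exists, and this one achieves 15:
1. Technician goes to the rooftop with the paint-bot and the scan-bot.
2. Technician goes back to the basement with the paint-bot.
3. Technician goes to the rooftop with the grip-bot and the paint-bot.
4. Technician goes back to the basement with the scan-bot.
5. Technician goes to the rooftop with the scan-bot and the weld-bot.
6. Technician goes back to the basement with the scan-bot.
7. Technician goes to the rooftop with the drill-bot and the lift-bot.
8. Technician goes back to the basement with the paint-bot.
9. Technician goes to the rooftop with the pack-bot and the paint-bot.
10. Technician goes back to the basement with the paint-bot.
11. Technician goes to the rooftop with the haul-bot and the paint-bot.
12. Technician goes back to the basement with the paint-bot.
13. Technician goes to the rooftop with the cut-bot and the paint-bot.
14. Technician goes back to the basement with the paint-bot.
15. Technician goes to the rooftop with the paint-bot and the scan-bot.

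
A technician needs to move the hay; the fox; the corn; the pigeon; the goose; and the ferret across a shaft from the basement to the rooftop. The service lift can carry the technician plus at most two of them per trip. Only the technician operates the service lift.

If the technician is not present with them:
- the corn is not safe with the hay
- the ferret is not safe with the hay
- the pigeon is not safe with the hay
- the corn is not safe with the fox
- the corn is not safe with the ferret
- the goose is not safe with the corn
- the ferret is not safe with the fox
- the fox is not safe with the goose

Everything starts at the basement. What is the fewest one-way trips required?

Whatever the first load, the items left behind include a forbidden pair without the technician. No opening move is safe, so no plan exists.

impossible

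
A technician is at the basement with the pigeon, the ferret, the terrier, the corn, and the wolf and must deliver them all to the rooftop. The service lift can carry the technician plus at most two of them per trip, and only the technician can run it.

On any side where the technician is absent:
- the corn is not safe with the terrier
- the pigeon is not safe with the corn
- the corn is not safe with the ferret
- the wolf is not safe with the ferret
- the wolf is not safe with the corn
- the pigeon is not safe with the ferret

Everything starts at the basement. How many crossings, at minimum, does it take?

Counting alone: the technician can take at most 2 across per trip to the rooftop, so moving all 5 needs at least 3 loaded trips out, with a return between consecutive ones — at least 5 crossings.
The safety rule pushes this higher. Following every safe sequence of crossings, the most of the 5 that can be at the rooftop as the service lift arrives there on crossing 5 is 4 — never all 5.
So no plan with fewer than 7 crossings exists, and this one achieves 7:
1. Technician goes to the rooftop with the corn and the ferret.  [the basement: the pigeon, the terrier, the wolf | the rooftop: the corn, the ferret]
2. Technician goes back to the basement with the ferret.  [the basement: the ferret, the pigeon, the terrier, the wolf | the rooftop: the corn]
3. Technician goes to the rooftop with the pigeon and the wolf.  [the basement: the ferret, the terrier | the rooftop: the corn, the pigeon, the wolf]
4. Technician goes back to the basement with the corn.  [the basement: the corn, the ferret, the terrier | the rooftop: the pigeon, the wolf]
5. Technician goes to the rooftop with the ferret and the terrier.  [the basement: the corn | the rooftop: the ferret, the pigeon, the terrier, the wolf]
6. Technician goes back to the basement with the ferret.  [the basement: the corn, the ferret | the rooftop: the pigeon, the terrier, the wolf]
7. Technician goes to the rooftop with the corn and the ferret.  [the basement: — | the rooftop: the corn, the ferret, the pigeon, the terrier, the wolf]

7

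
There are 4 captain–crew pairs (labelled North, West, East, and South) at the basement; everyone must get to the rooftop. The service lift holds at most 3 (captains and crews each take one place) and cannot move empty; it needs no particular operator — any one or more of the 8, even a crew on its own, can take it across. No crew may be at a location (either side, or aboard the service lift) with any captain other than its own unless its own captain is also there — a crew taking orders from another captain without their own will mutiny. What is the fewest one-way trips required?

Counting alone: each trip to the rooftop takes at most 3 across and each return brings at least 1 back, so after t trips out (and t−1 returns) at most 3t − (t−1) of the 8 are across; that first reaches 8 at t = 4, so at least 7 crossings are needed.
The safety rule pushes this higher. Following every safe sequence of crossings, the most of the 8 that can be at the rooftop as the service lift arrives there on crossing 7 is 7 — never all 8.
So no plan with fewer than 9 crossings exists, and this one achieves 9:
1. captain North and crew North cross → the rooftop.
2. captain North crosses ← the basement.
3. captain North, captain West, and crew West cross → the rooftop.
4. captain North and crew North cross ← the basement.
5. captain East, captain North, and captain South cross → the rooftop.
6. crew West crosses ← the basement.
7. crew North and crew West cross → the rooftop.
8. crew North crosses ← the basement.
9. crew East, crew North, and crew South cross → the rooftop.

9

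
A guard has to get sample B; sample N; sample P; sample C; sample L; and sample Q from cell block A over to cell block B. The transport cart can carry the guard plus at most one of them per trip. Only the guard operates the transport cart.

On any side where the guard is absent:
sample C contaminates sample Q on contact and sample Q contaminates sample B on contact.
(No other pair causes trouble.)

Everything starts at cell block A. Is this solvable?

1. Guard goes to cell block B with sample Q.
2. Guard goes back to cell block A alone.
3. Guard goes to cell block B with sample B.
4. Guard goes back to cell block A with sample Q.
5. Guard goes to cell block B with sample C.
6. Guard goes back to cell block A alone.
7. Guard goes to cell block B with sample N.
8. Guard goes back to cell block A alone.
9. Guard goes to cell block B with sample P.
10. Guard goes back to cell block A alone.
11. Guard goes to cell block B with sample L.
12. Guard goes back to cell block A alone.
13. Guard goes to cell block B with sample Q.

Yes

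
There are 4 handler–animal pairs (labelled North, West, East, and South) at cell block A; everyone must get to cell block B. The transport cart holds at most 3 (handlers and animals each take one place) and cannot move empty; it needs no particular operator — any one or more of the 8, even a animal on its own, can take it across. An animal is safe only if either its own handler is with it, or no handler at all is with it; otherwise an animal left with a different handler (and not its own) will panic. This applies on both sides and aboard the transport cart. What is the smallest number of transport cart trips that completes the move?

9

Counting alone: each trip to cell block B takes at most 3 across and each return brings at least 1 back, so after t trips out (and t−1 returns) at most 3t − (t−1) of the 8 are across; that first reaches 8 at t = 4, so at least 7 crossings are needed.
The safety rule pushes this higher. Following every safe sequence of crossings, the most of the 8 that can be at cell block B as the transport cart arrives there on crossing 7 is 7 — never all 8.
So no plan with fewer than 9 crossings exists, and this one achieves 9:
1. animal North and handler North cross → cell block B.
2. handler North crosses ← cell block A.
3. animal West, handler North, and handler West cross → cell block B.
4. animal North and handler North cross ← cell block A.
5. handler East, handler North, and handler South cross → cell block B.
6. animal West crosses ← cell block A.
7. animal North and animal West cross → cell block B.
8. animal North crosses ← cell block A.
9. animal East, animal North, and animal South cross → cell block B.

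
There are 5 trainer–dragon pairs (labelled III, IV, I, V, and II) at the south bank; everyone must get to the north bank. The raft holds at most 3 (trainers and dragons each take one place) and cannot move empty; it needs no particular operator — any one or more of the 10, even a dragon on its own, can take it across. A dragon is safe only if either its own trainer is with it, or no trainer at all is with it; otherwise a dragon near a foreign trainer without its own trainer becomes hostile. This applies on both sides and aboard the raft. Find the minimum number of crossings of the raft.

Counting alone: each trip to the north bank takes at most 3 across and each return brings at least 1 back, so after t trips out (and t−1 returns) at most 3t − (t−1) of the 10 are across; that first reaches 10 at t = 5, so at least 9 crossings are needed.
The safety rule pushes this higher. Following every safe sequence of crossings, the most of the 10 that can be at the north bank as the raft arrives there on crossing 9 is 9 — never all 10.
So no plan with fewer than 11 crossings exists, and this one achieves 11:
1. dragon III and trainer III cross → the north bank.
2. trainer III crosses ← the south bank.
3. dragon I, dragon IV, and dragon V cross → the north bank.
4. dragon III crosses ← the south bank.
5. trainer I, trainer IV, and trainer V cross → the north bank.
6. dragon IV and trainer IV cross ← the south bank.
7. trainer II, trainer III, and trainer IV cross → the north bank.
8. dragon I crosses ← the south bank.
9. dragon III and dragon IV cross → the north bank.
10. dragon III crosses ← the south bank.
11. dragon I, dragon II, and dragon III cross → the north bank.

11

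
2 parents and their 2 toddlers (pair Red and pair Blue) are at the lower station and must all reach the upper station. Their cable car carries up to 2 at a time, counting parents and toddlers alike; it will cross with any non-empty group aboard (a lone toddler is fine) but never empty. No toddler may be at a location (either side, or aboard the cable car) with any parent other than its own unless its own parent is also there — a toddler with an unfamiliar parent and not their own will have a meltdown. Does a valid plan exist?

1. parent Red and toddler Red cross → the upper station.
2. parent Red crosses ← the lower station.
3. parent Blue and parent Red cross → the upper station.
4. parent Blue crosses ← the lower station.
5. parent Blue and toddler Blue cross → the upper station.

Yes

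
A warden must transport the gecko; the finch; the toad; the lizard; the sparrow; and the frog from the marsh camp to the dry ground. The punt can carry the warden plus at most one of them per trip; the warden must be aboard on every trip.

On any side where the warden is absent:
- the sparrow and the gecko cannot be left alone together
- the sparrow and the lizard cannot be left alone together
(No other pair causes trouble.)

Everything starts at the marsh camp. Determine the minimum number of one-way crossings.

Counting alone: the warden can take at most 1 across per trip to the dry ground, so moving all 6 needs at least 6 loaded trips out, with a return between consecutive ones — at least 11 crossings.
The safety rule pushes this higher. Following every safe sequence of crossings, the most of the 6 that can be at the dry ground as the punt arrives there on crossing 11 is 5 — never all 6.
So no plan with fewer than 13 crossings exists, and this one achieves 13:
1. Warden goes to the dry ground with the sparrow.  [the marsh camp: the finch, the frog, the gecko, the lizard, the toad | the dry ground: the sparrow]
2. Warden goes back to the marsh camp alone.  [the marsh camp: the finch, the frog, the gecko, the lizard, the toad | the dry ground: the sparrow]
3. Warden goes to the dry ground with the gecko.  [the marsh camp: the finch, the frog, the lizard, the toad | the dry ground: the gecko, the sparrow]
4. Warden goes back to the marsh camp with the sparrow.  [the marsh camp: the finch, the frog, the lizard, the sparrow, the toad | the dry ground: the gecko]
5. Warden goes to the dry ground with the lizard.  [the marsh camp: the finch, the frog, the sparrow, the toad | the dry ground: the gecko, the lizard]
6. Warden goes back to the marsh camp alone.  [the marsh camp: the finch, the frog, the sparrow, the toad | the dry ground: the gecko, the lizard]
7. Warden goes to the dry ground with the finch.  [the marsh camp: the frog, the sparrow, the toad | the dry ground: the finch, the gecko, the lizard]
8. Warden goes back to the marsh camp alone.  [the marsh camp: the frog, the sparrow, the toad | the dry ground: the finch, the gecko, the lizard]
9. Warden goes to the dry ground with the toad.  [the marsh camp: the frog, the sparrow | the dry ground: the finch, the gecko, the lizard, the toad]
10. Warden goes back to the marsh camp alone.  [the marsh camp: the frog, the sparrow | the dry ground: the finch, the gecko, the lizard, the toad]
11. Warden goes to the dry ground with the frog.  [the marsh camp: the sparrow | the dry ground: the finch, the frog, the gecko, the lizard, the toad]
12. Warden goes back to the marsh camp alone.  [the marsh camp: the sparrow | the dry ground: the finch, the frog, the gecko, the lizard, the toad]
13. Warden goes to the dry ground with the sparrow.  [the marsh camp: — | the dry ground: the finch, the frog, the gecko, the lizard, the sparrow, the toad]

13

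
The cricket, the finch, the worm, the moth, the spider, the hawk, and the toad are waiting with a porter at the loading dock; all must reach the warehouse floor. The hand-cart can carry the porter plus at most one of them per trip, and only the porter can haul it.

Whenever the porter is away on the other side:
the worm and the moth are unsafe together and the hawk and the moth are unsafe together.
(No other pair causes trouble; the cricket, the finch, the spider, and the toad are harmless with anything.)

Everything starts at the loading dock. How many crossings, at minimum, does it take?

Counting alone: the porter can take at most 1 across per trip to the warehouse floor, so moving all 7 needs at least 7 loaded trips out, with a return between consecutive ones — at least 13 crossings.
The safety rule pushes this higher. Following every safe sequence of crossings, the most of the 7 that can be at the warehouse floor as the hand-cart arrives there on crossing 13 is 6 — never all 7.
So no plan with fewer than 15 crossings exists, and this one achieves 15:
1. Porter goes to the warehouse floor with the moth.  [the loading dock: the cricket, the finch, the hawk, the spider, the toad, the worm | the warehouse floor: the moth]
2. Porter goes back to the loading dock alone.  [the loading dock: the cricket, the finch, the hawk, the spider, the toad, the worm | the warehouse floor: the moth]
3. Porter goes to the warehouse floor with the cricket.  [the loading dock: the finch, the hawk, the spider, the toad, the worm | the warehouse floor: the cricket, the moth]
4. Porter goes back to the loading dock alone.  [the loading dock: the finch, the hawk, the spider, the toad, the worm | the warehouse floor: the cricket, the moth]
5. Porter goes to the warehouse floor with the finch.  [the loading dock: the hawk, the spider, the toad, the worm | the warehouse floor: the cricket, the finch, the moth]
6. Porter goes back to the loading dock alone.  [the loading dock: the hawk, the spider, the toad, the worm | the warehouse floor: the cricket, the finch, the moth]
7. Porter goes to the warehouse floor with the worm.  [the loading dock: the hawk, the spider, the toad | the warehouse floor: the cricket, the finch, the moth, the worm]
8. Porter goes back to the loading dock with the moth.  [the loading dock: the hawk, the moth, the spider, the toad | the warehouse floor: the cricket, the finch, the worm]
9. Porter goes to the warehouse floor with the hawk.  [the loading dock: the moth, the spider, the toad | the warehouse floor: the cricket, the finch, the hawk, the worm]
10. Porter goes back to the loading dock alone.  [the loading dock: the moth, the spider, the toad | the warehouse floor: the cricket, the finch, the hawk, the worm]
11. Porter goes to the warehouse floor with the spider.  [the loading dock: the moth, the toad | the warehouse floor: the cricket, the finch, the hawk, the spider, the worm]
12. Porter goes back to the loading dock alone.  [the loading dock: the moth, the toad | the warehouse floor: the cricket, the finch, the hawk, the spider, the worm]
13. Porter goes to the warehouse floor with the toad.  [the loading dock: the moth | the warehouse floor: the cricket, the finch, the hawk, the spider, the toad, the worm]
14. Porter goes back to the loading dock alone.  [the loading dock: the moth | the warehouse floor: the cricket, the finch, the hawk, the spider, the toad, the worm]
15. Porter goes to the warehouse floor with the moth.  [the loading dock: — | the warehouse floor: the cricket, the finch, the hawk, the moth, the spider, the toad, the worm]

15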